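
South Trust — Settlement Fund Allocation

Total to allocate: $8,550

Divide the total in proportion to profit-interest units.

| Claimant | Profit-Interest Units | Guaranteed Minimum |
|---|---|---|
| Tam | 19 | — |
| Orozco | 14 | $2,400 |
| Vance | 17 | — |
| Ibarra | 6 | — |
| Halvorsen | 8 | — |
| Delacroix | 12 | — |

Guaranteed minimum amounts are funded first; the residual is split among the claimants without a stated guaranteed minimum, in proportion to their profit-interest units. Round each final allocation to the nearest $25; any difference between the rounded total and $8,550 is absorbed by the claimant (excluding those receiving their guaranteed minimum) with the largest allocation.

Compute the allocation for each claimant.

Tam: $1,875; Orozco: $2,400; Vance: $1,675; Ibarra: $600; Halvorsen: $800; Delacroix: $1,200

Minimums first: Orozco $2,400. Balance $6,150.
Balance split over remaining profit-interest units 62: Tam 1,884.68 → $1,875; Vance 1,686.29 → $1,675; Ibarra 595.16 → $600; Halvorsen 793.55 → $800; Delacroix 1,190.32 → $1,200.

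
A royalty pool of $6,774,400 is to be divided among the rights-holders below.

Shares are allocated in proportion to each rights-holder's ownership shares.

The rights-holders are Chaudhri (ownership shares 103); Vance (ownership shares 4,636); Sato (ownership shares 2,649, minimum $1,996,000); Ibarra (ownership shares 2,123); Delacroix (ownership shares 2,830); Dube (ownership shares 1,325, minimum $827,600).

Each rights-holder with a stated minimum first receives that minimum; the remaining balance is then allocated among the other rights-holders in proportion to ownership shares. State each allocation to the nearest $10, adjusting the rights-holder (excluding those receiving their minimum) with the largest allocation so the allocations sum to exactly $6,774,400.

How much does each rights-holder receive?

Minimums first: Sato $1,996,000; Dube $827,600. Residual $3,950,800.
Residual split over remaining ownership shares 9,692: Chaudhri 41,986.42 → $41,990; Vance 1,889,796.62 → $1,889,800; Ibarra 865,409.45 → $865,410; Delacroix 1,153,607.51 → $1,153,610.
Rounding difference −$10 applied to Vance → $1,889,790.

Chaudhri: $41,990 · Vance: $1,889,790 · Sato: $1,996,000 · Ibarra: $865,410 · Delacroix: $1,153,610 · Dube: $827,600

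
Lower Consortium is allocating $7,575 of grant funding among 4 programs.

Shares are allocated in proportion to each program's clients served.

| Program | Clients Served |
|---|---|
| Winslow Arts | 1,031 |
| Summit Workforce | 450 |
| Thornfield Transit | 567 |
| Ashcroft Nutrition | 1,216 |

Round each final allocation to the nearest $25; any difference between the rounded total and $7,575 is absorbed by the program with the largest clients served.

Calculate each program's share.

Winslow Arts: $2,400; Summit Workforce: $1,050; Thornfield Transit: $1,325; Ashcroft Nutrition: $2,800

Clients served total: 3,264.
Unrounded shares: Winslow Arts 1,031/3,264 × $7,575 = 2,392.72; Summit Workforce 450/3,264 × $7,575 = 1,044.35; Thornfield Transit 567/3,264 × $7,575 = 1,315.88; Ashcroft Nutrition 1,216/3,264 × $7,575 = 2,822.06.
After rounding ($25): Winslow Arts $2,400; Summit Workforce $1,050; Thornfield Transit $1,325; Ashcroft Nutrition $2,825. Sum = $7,600.
Difference $7,575 − $7,600 = −$25 applied to largest clients served (Ashcroft Nutrition): Ashcroft Nutrition becomes $2,800.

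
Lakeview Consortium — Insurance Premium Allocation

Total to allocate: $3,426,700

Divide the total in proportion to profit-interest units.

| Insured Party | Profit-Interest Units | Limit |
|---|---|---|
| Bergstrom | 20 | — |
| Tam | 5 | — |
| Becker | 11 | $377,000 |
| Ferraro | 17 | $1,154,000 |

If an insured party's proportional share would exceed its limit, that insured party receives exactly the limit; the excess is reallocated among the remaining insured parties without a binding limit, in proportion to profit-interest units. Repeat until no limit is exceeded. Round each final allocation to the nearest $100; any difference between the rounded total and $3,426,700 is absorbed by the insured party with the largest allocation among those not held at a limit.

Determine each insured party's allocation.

Bergstrom: $1,516,600 · Tam: $379,100 · Becker: $377,000 · Ferraro: $1,154,000

Total profit-interest units = 53.
Unconstrained shares: Bergstrom 1,293,094.34; Tam 323,273.58; Becker 711,201.89; Ferraro 1,099,130.19.
Capped: Becker ($377,000); balance $3,049,700 reallocated over remaining profit-interest units 42.
Capped: Ferraro ($1,154,000); balance $1,895,700 reallocated over remaining profit-interest units 25.
Remaining shares: Bergstrom 1,516,560.00 → $1,516,600; Tam 379,140.00 → $379,100.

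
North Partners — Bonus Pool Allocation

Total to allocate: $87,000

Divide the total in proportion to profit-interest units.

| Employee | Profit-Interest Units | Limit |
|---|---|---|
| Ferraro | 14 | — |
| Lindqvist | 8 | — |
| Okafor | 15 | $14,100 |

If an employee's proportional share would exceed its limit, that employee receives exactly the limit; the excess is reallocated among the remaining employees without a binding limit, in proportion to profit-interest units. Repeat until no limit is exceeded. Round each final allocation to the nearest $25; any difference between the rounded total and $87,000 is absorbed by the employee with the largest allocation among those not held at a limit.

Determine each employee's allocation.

Ferraro: $46,400; Lindqvist: $26,500; Okafor: $14,100

Total profit-interest units = 37.
Unconstrained shares: Ferraro 32,918.92; Lindqvist 18,810.81; Okafor 35,270.27.
Capped: Okafor ($14,100); remaining pool $72,900 reallocated over remaining profit-interest units 22.
Remaining shares: Ferraro 46,390.91 → $46,400; Lindqvist 26,509.09 → $26,500.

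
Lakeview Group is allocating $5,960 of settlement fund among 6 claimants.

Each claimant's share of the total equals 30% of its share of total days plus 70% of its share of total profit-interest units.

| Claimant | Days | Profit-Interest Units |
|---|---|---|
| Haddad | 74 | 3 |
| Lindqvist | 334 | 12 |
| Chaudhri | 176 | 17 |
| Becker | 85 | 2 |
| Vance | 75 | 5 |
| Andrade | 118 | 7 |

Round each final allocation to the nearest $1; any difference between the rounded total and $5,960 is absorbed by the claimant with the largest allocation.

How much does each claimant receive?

Haddad: $426; Lindqvist: $1,781; Chaudhri: $1,906; Becker: $358; Vance: $609; Andrade: $880

Totals — days 862, profit-interest units 46.
Composite weights (30% days + 70% profit-interest units): Haddad 0.0714; Lindqvist 0.2988; Chaudhri 0.3199; Becker 0.0600; Vance 0.1022; Andrade 0.1476.
Proportional shares: Haddad 425.58; Lindqvist 1,781.15; Chaudhri 1,906.89; Becker 357.70; Vance 609.05; Andrade 879.63.
At nearest $1: Haddad $426; Lindqvist $1,781; Chaudhri $1,907; Becker $358; Vance $609; Andrade $880. Sum = $5,961.
Difference $5,960 − $5,961 = −$1 applied to largest allocation (Chaudhri): Chaudhri becomes $1,906.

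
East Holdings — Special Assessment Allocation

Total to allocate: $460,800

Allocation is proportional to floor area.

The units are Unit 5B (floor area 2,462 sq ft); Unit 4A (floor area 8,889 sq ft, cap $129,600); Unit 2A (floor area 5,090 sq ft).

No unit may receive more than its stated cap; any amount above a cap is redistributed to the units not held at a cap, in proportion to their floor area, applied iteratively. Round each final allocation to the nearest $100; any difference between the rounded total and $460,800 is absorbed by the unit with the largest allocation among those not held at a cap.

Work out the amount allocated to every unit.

Floor area total: 16,441.
Unconstrained shares: Unit 5B 69,003.69; Unit 4A 249,136.38; Unit 2A 142,659.94.
Held at cap: Unit 4A ($129,600); remaining pool $331,200 reallocated over remaining floor area 7,552.
Redistributed shares: Unit 5B 107,973.31 → $108,000; Unit 2A 223,226.69 → $223,200.

Unit 5B: $108,000 · Unit 4A: $129,600 · Unit 2A: $223,200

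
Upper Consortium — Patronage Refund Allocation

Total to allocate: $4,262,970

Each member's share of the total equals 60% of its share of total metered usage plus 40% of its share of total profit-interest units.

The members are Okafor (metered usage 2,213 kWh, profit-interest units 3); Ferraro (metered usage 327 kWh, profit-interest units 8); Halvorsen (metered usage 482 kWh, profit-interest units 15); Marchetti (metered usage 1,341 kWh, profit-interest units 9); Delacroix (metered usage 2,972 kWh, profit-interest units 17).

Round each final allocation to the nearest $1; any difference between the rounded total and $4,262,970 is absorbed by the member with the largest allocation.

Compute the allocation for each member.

Metered usage total 7,335; profit-interest units total 52.
Combined weights (60% metered usage + 40% profit-interest units): Okafor 0.2041; Ferraro 0.0883; Halvorsen 0.1548; Marchetti 0.1789; Delacroix 0.3739.
Unrounded shares: Okafor 870,069.70; Ferraro 376,364.52; Halvorsen 659,958.99; Marchetti 762,747.73; Delacroix 1,593,829.06.
Rounded to nearest $1: Okafor $870,070; Ferraro $376,365; Halvorsen $659,959; Marchetti $762,748; Delacroix $1,593,829. Sum = $4,262,971.
Difference $4,262,970 − $4,262,971 = −$1 applied to largest allocation (Delacroix): Delacroix becomes $1,593,828.

Okafor: $870,070 · Ferraro: $376,365 · Halvorsen: $659,959 · Marchetti: $762,748 · Delacroix: $1,593,828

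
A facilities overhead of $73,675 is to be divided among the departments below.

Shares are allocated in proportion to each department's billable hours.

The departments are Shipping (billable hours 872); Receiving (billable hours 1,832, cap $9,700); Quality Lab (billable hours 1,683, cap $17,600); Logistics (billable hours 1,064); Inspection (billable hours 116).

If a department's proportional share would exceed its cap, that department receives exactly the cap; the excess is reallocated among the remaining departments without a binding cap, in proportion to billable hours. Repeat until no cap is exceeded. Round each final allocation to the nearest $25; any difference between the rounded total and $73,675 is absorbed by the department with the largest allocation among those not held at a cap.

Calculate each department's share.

Combined billable hours = 5,567.
Pro-rata shares before constraints: Shipping 11,540.26; Receiving 24,245.12; Quality Lab 22,273.22; Logistics 14,081.23; Inspection 1,535.17.
Capped: Receiving ($9,700), Quality Lab ($17,600); balance $46,375 reallocated over remaining billable hours 2,052.
Remaining shares: Shipping 19,707.12 → $19,700; Logistics 24,046.30 → $24,050; Inspection 2,621.59 → $2,625.

Shipping: $19,700 | Receiving: $9,700 | Quality Lab: $17,600 | Logistics: $24,050 | Inspection: $2,625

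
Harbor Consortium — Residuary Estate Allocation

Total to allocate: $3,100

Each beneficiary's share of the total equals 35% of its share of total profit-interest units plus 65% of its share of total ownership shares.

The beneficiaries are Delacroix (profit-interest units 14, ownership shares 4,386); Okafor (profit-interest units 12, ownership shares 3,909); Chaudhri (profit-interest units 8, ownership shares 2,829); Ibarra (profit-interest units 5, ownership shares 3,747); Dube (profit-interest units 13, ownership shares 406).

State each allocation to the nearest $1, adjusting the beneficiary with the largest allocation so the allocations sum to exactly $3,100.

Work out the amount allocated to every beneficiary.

Delacroix: $870 · Okafor: $766 · Chaudhri: $540 · Ibarra: $599 · Dube: $325

Profit-interest units total 52; ownership shares total 15,277.
Combined weights (35% profit-interest units + 65% ownership shares): Delacroix 0.2808; Okafor 0.2471; Chaudhri 0.1742; Ibarra 0.1931; Dube 0.1048.
Proportional shares: Delacroix 870.62; Okafor 765.97; Chaudhri 540.06; Ibarra 598.55; Dube 324.80.
Rounded to nearest $1: Delacroix $871; Okafor $766; Chaudhri $540; Ibarra $599; Dube $325. Sum = $3,101.
Difference $3,100 − $3,101 = −$1 applied to largest allocation (Delacroix): Delacroix becomes $870.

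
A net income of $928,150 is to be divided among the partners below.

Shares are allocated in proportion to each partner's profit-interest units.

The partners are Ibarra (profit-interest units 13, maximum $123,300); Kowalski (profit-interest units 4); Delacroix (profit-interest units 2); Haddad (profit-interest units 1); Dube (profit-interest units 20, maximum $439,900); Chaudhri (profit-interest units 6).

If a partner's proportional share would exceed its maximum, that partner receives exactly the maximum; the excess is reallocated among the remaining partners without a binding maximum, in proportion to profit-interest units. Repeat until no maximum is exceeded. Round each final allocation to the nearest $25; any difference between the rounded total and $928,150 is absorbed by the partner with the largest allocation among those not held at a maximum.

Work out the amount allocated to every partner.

Sum of profit-interest units: 46.
Unconstrained shares: Ibarra 262,303.26; Kowalski 80,708.70; Delacroix 40,354.35; Haddad 20,177.17; Dube 403,543.48; Chaudhri 121,063.04.
Cap binds for Ibarra ($123,300); remaining pool $804,850 reallocated over remaining profit-interest units 33.
Cap binds for Dube ($439,900); remaining pool $364,950 reallocated over remaining profit-interest units 13.
Shares after redistribution: Kowalski 112,292.31 → $112,300; Delacroix 56,146.15 → $56,150; Haddad 28,073.08 → $28,075; Chaudhri 168,438.46 → $168,450.
Rounding difference −$25 applied to Chaudhri → $168,425.

Ibarra: $123,300 | Kowalski: $112,300 | Delacroix: $56,150 | Haddad: $28,075 | Dube: $439,900 | Chaudhri: $168,425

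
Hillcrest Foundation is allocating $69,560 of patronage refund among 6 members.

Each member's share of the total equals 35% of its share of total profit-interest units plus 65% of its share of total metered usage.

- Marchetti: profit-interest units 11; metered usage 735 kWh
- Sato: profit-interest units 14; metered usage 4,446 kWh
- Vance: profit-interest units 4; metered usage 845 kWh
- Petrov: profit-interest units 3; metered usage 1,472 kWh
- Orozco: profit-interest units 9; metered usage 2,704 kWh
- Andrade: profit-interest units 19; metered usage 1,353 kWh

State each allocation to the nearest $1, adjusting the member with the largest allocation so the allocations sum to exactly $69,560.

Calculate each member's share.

Totals — profit-interest units 60, metered usage 11,555.
Combined weights (35% profit-interest units + 65% metered usage): Marchetti 0.1055; Sato 0.3318; Vance 0.0709; Petrov 0.1003; Orozco 0.2046; Andrade 0.1869.
Raw shares: Marchetti 7,339.44; Sato 23,077.66; Vance 4,929.499; Petrov 6,977.14; Orozco 14,232.48; Andrade 13,003.77.
At nearest $1: Marchetti $7,339; Sato $23,078; Vance $4,929; Petrov $6,977; Orozco $14,232; Andrade $13,004. Sum = $69,559.
Difference $69,560 − $69,559 = +$1 applied to largest allocation (Sato): Sato becomes $23,079.

Marchetti: $7,339 · Sato: $23,079 · Vance: $4,929 · Petrov: $6,977 · Orozco: $14,232 · Andrade: $13,004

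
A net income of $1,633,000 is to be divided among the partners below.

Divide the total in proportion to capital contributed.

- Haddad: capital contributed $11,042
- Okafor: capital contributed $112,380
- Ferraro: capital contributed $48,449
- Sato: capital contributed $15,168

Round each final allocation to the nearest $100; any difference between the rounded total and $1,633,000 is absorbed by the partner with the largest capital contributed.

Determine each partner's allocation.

Sum of capital contributed: 11,042 + 112,380 + 48,449 + 15,168 = 187,039.
Unrounded shares: Haddad 96,405.49; Okafor 981,167.24; Ferraro 422,998.50; Sato 132,428.77.
Rounded to nearest $100: Haddad $96,400; Okafor $981,200; Ferraro $423,000; Sato $132,400. Sum = $1,633,000.
Sum already equals the total — no adjustment.

Haddad: $96,400; Okafor: $981,200; Ferraro: $423,000; Sato: $132,400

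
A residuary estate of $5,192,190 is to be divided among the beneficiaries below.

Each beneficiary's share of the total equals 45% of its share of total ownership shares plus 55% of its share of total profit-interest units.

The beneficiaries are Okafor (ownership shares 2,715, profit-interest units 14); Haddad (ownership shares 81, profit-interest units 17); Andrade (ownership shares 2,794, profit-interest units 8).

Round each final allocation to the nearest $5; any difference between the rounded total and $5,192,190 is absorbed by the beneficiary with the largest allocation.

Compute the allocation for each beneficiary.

Okafor: $2,159,930 · Haddad: $1,278,650 · Andrade: $1,753,610

Ownership shares total 5,590; profit-interest units total 39.
Combined weights (45% ownership shares + 55% profit-interest units): Okafor 0.4160; Haddad 0.2463; Andrade 0.3377.
Pro-rata amounts: Okafor 2,159,929.37; Haddad 1,278,650.32; Andrade 1,753,610.31.
After rounding ($5): Okafor $2,159,930; Haddad $1,278,650; Andrade $1,753,610. Sum = $5,192,190.
Sum already equals the total — no adjustment.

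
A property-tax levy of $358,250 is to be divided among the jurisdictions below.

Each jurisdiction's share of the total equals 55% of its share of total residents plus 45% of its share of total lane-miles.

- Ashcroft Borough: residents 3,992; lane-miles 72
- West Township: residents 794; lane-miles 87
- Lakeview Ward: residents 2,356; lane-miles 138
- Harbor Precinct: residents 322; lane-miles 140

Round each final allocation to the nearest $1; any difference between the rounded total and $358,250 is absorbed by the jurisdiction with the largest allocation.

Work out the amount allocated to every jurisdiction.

Residents total 7,464; lane-miles total 437.
Composite weights (55% residents + 45% lane-miles): Ashcroft Borough 0.3683; West Township 0.1481; Lakeview Ward 0.3157; Harbor Precinct 0.1679.
Pro-rata amounts: Ashcroft Borough 131,943.66; West Township 53,055.25; Lakeview Ward 113,103.79; Harbor Precinct 60,147.30.
Rounded to nearest $1: Ashcroft Borough $131,944; West Township $53,055; Lakeview Ward $113,104; Harbor Precinct $60,147. Sum = $358,250.
Sum already equals the total — no adjustment.

Ashcroft Borough: $131,944 | West Township: $53,055 | Lakeview Ward: $113,104 | Harbor Precinct: $60,147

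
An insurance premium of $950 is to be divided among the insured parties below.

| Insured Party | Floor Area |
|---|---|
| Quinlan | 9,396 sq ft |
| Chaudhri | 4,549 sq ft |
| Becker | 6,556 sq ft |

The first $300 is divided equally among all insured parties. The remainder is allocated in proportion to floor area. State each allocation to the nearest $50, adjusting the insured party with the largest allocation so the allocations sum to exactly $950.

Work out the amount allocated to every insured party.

Quinlan: $400; Chaudhri: $250; Becker: $300

Equal tier: $300 ÷ 3 = $100 apiece.
Remainder $650 by floor area (total 20,501): Quinlan 297.91 → $300; Chaudhri 144.23 → $150; Becker 207.86 → $200.
Totals: Quinlan $100 + $300 = $400; Chaudhri $100 + $150 = $250; Becker $100 + $200 = $300.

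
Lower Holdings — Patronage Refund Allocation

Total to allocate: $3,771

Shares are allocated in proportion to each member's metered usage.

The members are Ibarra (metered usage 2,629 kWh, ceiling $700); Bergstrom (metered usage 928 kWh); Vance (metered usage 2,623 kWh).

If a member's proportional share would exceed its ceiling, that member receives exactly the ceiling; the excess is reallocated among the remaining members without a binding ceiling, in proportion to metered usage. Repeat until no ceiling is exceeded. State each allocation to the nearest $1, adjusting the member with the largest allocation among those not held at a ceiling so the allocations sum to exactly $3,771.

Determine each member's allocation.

Total metered usage = 6,180.
Pro-rata shares before constraints: Ibarra 1,604.20; Bergstrom 566.26; Vance 1,600.54.
Held at cap: Ibarra ($700); balance $3,071 reallocated over remaining metered usage 3,551.
Remaining shares: Bergstrom 802.56 → $803; Vance 2,268.44 → $2,268.

Ibarra: $700; Bergstrom: $803; Vance: $2,268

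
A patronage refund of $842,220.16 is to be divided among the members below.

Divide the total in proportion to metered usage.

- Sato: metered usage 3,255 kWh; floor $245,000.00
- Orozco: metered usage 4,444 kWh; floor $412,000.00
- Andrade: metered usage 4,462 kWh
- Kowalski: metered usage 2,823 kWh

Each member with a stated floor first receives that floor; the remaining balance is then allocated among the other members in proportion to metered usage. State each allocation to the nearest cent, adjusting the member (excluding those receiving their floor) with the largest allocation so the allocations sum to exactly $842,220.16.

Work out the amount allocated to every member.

Minimums first: Sato $245,000.00; Orozco $412,000.00. Residual $185,220.16.
Residual split over remaining metered usage 7,285: Andrade 113,445.7589 → $113,445.76; Kowalski 71,774.4011 → $71,774.40.

Sato: $245,000.00 · Orozco: $412,000.00 · Andrade: $113,445.76 · Kowalski: $71,774.40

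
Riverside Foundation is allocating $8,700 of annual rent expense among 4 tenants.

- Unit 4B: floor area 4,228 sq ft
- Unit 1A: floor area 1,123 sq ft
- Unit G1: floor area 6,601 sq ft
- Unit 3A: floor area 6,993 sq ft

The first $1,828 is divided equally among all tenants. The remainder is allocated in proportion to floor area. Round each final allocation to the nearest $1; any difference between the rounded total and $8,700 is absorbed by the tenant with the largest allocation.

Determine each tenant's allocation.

$1,828 shared equally gives $457 per tenant.
Remainder $6,872 by floor area (total 18,945): Unit 4B 1,533.64 → $1,534; Unit 1A 407.35 → $407; Unit G1 2,394.41 → $2,394; Unit 3A 2,536.60 → $2,537.
Totals: Unit 4B $457 + $1,534 = $1,991; Unit 1A $457 + $407 = $864; Unit G1 $457 + $2,394 = $2,851; Unit 3A $457 + $2,537 = $2,994.

Unit 4B: $1,991 | Unit 1A: $864 | Unit G1: $2,851 | Unit 3A: $2,994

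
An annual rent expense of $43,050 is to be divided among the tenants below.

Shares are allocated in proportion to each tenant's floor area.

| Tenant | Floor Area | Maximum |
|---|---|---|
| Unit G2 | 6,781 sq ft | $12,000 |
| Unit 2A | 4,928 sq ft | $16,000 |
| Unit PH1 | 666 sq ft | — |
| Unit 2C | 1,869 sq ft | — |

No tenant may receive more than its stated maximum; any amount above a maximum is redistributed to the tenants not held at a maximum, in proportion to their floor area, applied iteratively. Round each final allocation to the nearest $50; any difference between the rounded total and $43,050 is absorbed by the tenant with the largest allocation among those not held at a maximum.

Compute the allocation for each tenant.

Combined floor area = 14,244.
Unconstrained shares: Unit G2 20,494.39; Unit 2A 14,894.02; Unit PH1 2,012.87; Unit 2C 5,648.73.
Cap binds for Unit G2 ($12,000); remaining pool $31,050 reallocated over remaining floor area 7,463.
Cap binds for Unit 2A ($16,000); remaining pool $15,050 reallocated over remaining floor area 2,535.
Redistributed shares: Unit PH1 3,953.96 → $3,950; Unit 2C 11,096.04 → $11,100.

Unit G2: $12,000 · Unit 2A: $16,000 · Unit PH1: $3,950 · Unit 2C: $11,100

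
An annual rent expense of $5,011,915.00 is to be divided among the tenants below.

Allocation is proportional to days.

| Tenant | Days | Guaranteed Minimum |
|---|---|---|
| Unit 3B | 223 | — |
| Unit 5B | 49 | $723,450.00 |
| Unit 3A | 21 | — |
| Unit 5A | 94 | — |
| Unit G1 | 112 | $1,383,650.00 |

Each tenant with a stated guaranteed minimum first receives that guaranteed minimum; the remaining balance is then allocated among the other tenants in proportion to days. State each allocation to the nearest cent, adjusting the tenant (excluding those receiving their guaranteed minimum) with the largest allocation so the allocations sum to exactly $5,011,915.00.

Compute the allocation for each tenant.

Minimums first: Unit 5B $723,450.00; Unit G1 $1,383,650.00. Residual $2,904,815.00.
Residual split over remaining days 338: Unit 3B 1,916,490.3698 → $1,916,490.37; Unit 3A 180,476.6716 → $180,476.67; Unit 5A 807,847.9586 → $807,847.96.

Unit 3B: $1,916,490.37 · Unit 5B: $723,450.00 · Unit 3A: $180,476.67 · Unit 5A: $807,847.96 · Unit G1: $1,383,650.00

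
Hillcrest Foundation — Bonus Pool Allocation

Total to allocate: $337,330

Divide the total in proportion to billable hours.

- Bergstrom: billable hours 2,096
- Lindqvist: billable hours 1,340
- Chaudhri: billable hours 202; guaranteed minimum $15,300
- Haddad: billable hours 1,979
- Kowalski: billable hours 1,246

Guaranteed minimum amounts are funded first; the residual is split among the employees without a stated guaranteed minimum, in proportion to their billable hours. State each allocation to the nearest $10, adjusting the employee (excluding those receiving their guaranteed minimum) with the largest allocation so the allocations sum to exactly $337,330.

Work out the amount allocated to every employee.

Bergstrom: $101,330 · Lindqvist: $64,780 · Chaudhri: $15,300 · Haddad: $95,680 · Kowalski: $60,240

Fund the minimums — Chaudhri $15,300. Residual $322,030.
Residual split over remaining billable hours 6,661: Bergstrom 101,332.36 → $101,330; Lindqvist 64,783.10 → $64,780; Haddad 95,675.93 → $95,680; Kowalski 60,238.61 → $60,240.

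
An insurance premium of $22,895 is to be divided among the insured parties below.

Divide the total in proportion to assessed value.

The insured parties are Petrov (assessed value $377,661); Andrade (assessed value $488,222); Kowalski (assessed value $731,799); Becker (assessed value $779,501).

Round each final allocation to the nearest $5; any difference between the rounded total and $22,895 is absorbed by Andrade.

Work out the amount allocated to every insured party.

Petrov: $3,635 · Andrade: $4,705 · Kowalski: $7,050 · Becker: $7,505

Sum of assessed value: 2,377,183.
Pro-rata amounts: Petrov 377,661/2,377,183 × $22,895 = 3,637.31; Andrade 488,222/2,377,183 × $22,895 = 4,702.14; Kowalski 731,799/2,377,183 × $22,895 = 7,048.06; Becker 779,501/2,377,183 × $22,895 = 7,507.49.
Rounded to nearest $5: Petrov $3,635; Andrade $4,700; Kowalski $7,050; Becker $7,505. Sum = $22,890.
Difference $22,895 − $22,890 = +$5 applied to Andrade: Andrade becomes $4,705.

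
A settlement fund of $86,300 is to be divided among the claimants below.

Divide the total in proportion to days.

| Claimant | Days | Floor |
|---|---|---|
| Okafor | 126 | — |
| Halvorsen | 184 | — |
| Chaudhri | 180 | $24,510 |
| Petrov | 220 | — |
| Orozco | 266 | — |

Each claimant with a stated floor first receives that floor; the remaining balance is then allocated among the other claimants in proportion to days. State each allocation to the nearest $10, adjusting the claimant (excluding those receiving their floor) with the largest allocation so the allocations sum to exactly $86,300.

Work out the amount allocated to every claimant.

Guaranteed amounts: Chaudhri $24,510. Remaining pool $61,790.
Remaining pool split over remaining days 796: Okafor 9,780.83 → $9,780; Halvorsen 14,283.12 → $14,280; Petrov 17,077.64 → $17,080; Orozco 20,648.42 → $20,650.

Okafor: $9,780 | Halvorsen: $14,280 | Chaudhri: $24,510 | Petrov: $17,080 | Orozco: $20,650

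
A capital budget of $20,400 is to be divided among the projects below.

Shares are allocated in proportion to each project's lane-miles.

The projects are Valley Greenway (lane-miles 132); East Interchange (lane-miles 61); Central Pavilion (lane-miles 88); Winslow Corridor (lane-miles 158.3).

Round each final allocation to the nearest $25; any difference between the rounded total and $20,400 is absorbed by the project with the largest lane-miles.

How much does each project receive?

Sum of lane-miles: 439.3.
Proportional shares: Valley Greenway 132/439.3 × $20,400 = 6,129.75; East Interchange 61/439.3 × $20,400 = 2,832.69; Central Pavilion 88/439.3 × $20,400 = 4,086.50; Winslow Corridor 158.3/439.3 × $20,400 = 7,351.06.
At nearest $25: Valley Greenway $6,125; East Interchange $2,825; Central Pavilion $4,075; Winslow Corridor $7,350. Sum = $20,375.
Difference $20,400 − $20,375 = +$25 applied to largest lane-miles (Winslow Corridor): Winslow Corridor becomes $7,375.

Valley Greenway: $6,125 · East Interchange: $2,825 · Central Pavilion: $4,075 · Winslow Corridor: $7,375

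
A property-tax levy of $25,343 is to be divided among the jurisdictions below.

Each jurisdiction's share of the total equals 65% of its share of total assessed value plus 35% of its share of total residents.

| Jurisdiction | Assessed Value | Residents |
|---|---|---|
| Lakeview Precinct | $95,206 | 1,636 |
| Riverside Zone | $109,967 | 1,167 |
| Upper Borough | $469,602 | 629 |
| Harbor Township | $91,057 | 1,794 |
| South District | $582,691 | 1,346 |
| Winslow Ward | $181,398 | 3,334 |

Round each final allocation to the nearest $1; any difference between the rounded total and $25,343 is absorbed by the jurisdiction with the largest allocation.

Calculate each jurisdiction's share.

Lakeview Precinct: $2,490 · Riverside Zone: $2,229 · Upper Borough: $5,620 · Harbor Township: $2,587 · South District: $7,479 · Winslow Ward: $4,938

Totals — assessed value 1,529,921, residents 9,906.
Blended shares (65% assessed value + 35% residents): Lakeview Precinct 0.0983; Riverside Zone 0.0880; Upper Borough 0.2217; Harbor Township 0.1021; South District 0.2951; Winslow Ward 0.1949.
Proportional shares: Lakeview Precinct 2,490.01; Riverside Zone 2,228.99; Upper Borough 5,619.51; Harbor Township 2,586.82; South District 7,479.18; Winslow Ward 4,938.48.
After rounding ($1): Lakeview Precinct $2,490; Riverside Zone $2,229; Upper Borough $5,620; Harbor Township $2,587; South District $7,479; Winslow Ward $4,938. Sum = $25,343.
Sum already equals the total — no adjustment.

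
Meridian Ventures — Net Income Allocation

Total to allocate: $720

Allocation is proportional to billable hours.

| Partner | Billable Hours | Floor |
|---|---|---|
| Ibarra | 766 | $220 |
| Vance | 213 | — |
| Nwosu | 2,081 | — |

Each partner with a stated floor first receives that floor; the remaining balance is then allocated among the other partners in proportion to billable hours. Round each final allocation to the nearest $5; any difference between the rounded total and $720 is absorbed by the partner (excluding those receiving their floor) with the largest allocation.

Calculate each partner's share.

Ibarra: $220; Vance: $45; Nwosu: $455

Fund the minimums — Ibarra $220. Residual $500.
Residual split over remaining billable hours 2,294: Vance 46.43 → $45; Nwosu 453.57 → $455.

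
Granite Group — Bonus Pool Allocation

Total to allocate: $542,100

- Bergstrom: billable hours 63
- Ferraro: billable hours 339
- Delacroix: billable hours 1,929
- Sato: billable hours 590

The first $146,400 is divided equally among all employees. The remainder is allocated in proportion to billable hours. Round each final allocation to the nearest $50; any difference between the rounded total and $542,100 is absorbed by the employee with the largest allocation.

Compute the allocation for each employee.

Bergstrom: $45,150 · Ferraro: $82,500 · Delacroix: $297,900 · Sato: $116,550

$146,400 shared equally gives $36,600 per employee.
Remainder $395,700 by billable hours (total 2,921): Bergstrom 8,534.44 → $8,550; Ferraro 45,923.42 → $45,900; Delacroix 261,316.43 → $261,300; Sato 79,925.71 → $79,950.
Totals: Bergstrom $36,600 + $8,550 = $45,150; Ferraro $36,600 + $45,900 = $82,500; Delacroix $36,600 + $261,300 = $297,900; Sato $36,600 + $79,950 = $116,550.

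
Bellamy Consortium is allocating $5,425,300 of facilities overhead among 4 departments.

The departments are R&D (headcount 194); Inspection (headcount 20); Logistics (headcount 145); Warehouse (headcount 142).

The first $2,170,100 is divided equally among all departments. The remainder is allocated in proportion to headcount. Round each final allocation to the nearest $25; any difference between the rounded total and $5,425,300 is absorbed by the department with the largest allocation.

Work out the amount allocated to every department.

R&D: $1,803,025; Inspection: $672,475; Logistics: $1,484,650; Warehouse: $1,465,150

$2,170,100 shared equally gives $542,525 per department.
Remainder $3,255,200 by headcount (total 501): R&D 1,260,496.61 → $1,260,500; Inspection 129,948.10 → $129,950; Logistics 942,123.75 → $942,125; Warehouse 922,631.54 → $922,625.
Totals: R&D $542,525 + $1,260,500 = $1,803,025; Inspection $542,525 + $129,950 = $672,475; Logistics $542,525 + $942,125 = $1,484,650; Warehouse $542,525 + $922,625 = $1,465,150.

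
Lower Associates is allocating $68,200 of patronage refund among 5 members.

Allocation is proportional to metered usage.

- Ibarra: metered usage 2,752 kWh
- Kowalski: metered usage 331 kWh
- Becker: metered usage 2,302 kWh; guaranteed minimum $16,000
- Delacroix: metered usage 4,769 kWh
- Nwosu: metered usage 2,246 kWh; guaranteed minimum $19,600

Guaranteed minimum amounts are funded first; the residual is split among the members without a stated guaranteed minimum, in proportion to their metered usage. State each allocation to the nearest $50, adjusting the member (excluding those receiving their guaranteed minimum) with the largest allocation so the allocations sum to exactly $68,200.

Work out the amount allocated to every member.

Fund the minimums — Becker $16,000; Nwosu $19,600. Remaining pool $32,600.
Remaining pool split over remaining metered usage 7,852: Ibarra 11,425.78 → $11,450; Kowalski 1,374.25 → $1,350; Delacroix 19,799.97 → $19,800.

Ibarra: $11,450 · Kowalski: $1,350 · Becker: $16,000 · Delacroix: $19,800 · Nwosu: $19,600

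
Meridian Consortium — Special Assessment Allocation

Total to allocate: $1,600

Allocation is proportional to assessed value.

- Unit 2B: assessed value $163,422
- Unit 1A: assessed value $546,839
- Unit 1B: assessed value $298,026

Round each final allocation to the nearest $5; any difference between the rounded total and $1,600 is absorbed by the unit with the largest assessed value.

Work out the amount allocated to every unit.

Unit 2B: $260 · Unit 1A: $865 · Unit 1B: $475

Assessed value total: 1,008,287.
Pro-rata amounts: Unit 2B 163,422/1,008,287 × $1,600 = 259.33; Unit 1A 546,839/1,008,287 × $1,600 = 867.75; Unit 1B 298,026/1,008,287 × $1,600 = 472.92.
After rounding ($5): Unit 2B $260; Unit 1A $870; Unit 1B $475. Sum = $1,605.
Difference $1,600 − $1,605 = −$5 applied to largest assessed value (Unit 1A): Unit 1A becomes $865.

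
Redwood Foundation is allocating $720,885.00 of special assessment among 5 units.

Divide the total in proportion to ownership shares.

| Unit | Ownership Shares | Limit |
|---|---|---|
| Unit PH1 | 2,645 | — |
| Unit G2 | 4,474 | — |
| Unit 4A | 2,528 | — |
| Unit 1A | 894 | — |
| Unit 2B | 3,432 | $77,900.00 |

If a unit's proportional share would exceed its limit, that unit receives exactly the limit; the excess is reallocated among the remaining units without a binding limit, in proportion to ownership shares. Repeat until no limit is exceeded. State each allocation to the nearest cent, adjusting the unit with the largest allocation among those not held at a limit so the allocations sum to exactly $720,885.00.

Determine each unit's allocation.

Combined ownership shares = 13,973.
Unconstrained shares: Unit PH1 136,458.9440; Unit G2 230,819.4010; Unit 4A 130,422.7639; Unit 1A 46,122.6072; Unit 2B 177,061.2839.
Held at cap: Unit 2B ($77,900.00); residual $642,985.00 reallocated over remaining ownership shares 10,541.
Shares after redistribution: Unit PH1 161,340.9852 → $161,340.99; Unit G2 272,907.2090 → $272,907.21; Unit 4A 154,204.1628 → $154,204.16; Unit 1A 54,532.6430 → $54,532.64.

Unit PH1: $161,340.99; Unit G2: $272,907.21; Unit 4A: $154,204.16; Unit 1A: $54,532.64; Unit 2B: $77,900.00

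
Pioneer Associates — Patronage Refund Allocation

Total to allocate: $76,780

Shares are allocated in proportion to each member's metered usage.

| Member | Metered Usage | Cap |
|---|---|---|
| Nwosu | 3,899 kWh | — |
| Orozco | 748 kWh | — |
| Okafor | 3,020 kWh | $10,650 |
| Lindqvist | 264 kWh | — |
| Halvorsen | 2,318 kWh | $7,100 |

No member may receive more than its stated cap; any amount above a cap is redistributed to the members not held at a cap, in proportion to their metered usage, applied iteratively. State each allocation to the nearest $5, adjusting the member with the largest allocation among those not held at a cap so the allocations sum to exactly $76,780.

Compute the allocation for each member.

Nwosu: $46,865 · Orozco: $8,990 · Okafor: $10,650 · Lindqvist: $3,175 · Halvorsen: $7,100

Metered usage total: 10,249.
Pro-rata shares before constraints: Nwosu 29,209.21; Orozco 5,603.61; Okafor 22,624.22; Lindqvist 1,977.75; Halvorsen 17,365.21.
Cap binds for Okafor ($10,650), Halvorsen ($7,100); remaining pool $59,030 reallocated over remaining metered usage 4,911.
Shares after redistribution: Nwosu 46,865.81 → $46,865; Orozco 8,990.93 → $8,990; Lindqvist 3,173.27 → $3,175.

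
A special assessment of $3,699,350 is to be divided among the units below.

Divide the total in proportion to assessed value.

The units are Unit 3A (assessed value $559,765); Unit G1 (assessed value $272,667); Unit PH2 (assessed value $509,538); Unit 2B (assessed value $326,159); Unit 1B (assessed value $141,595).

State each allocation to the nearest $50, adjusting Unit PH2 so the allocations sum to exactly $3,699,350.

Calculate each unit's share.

Unit 3A: $1,144,250 | Unit G1: $557,350 | Unit PH2: $1,041,600 | Unit 2B: $666,700 | Unit 1B: $289,450

Assessed value total: 1,809,724.
Pro-rata amounts: Unit 3A 559,765/1,809,724 × $3,699,350 = 1,144,244.46; Unit G1 272,667/1,809,724 × $3,699,350 = 557,372.65; Unit PH2 509,538/1,809,724 × $3,699,350 = 1,041,572.86; Unit 2B 326,159/1,809,724 × $3,699,350 = 666,718.40; Unit 1B 141,595/1,809,724 × $3,699,350 = 289,441.63.
At nearest $50: Unit 3A $1,144,250; Unit G1 $557,350; Unit PH2 $1,041,550; Unit 2B $666,700; Unit 1B $289,450. Sum = $3,699,300.
Difference $3,699,350 − $3,699,300 = +$50 applied to Unit PH2: Unit PH2 becomes $1,041,600.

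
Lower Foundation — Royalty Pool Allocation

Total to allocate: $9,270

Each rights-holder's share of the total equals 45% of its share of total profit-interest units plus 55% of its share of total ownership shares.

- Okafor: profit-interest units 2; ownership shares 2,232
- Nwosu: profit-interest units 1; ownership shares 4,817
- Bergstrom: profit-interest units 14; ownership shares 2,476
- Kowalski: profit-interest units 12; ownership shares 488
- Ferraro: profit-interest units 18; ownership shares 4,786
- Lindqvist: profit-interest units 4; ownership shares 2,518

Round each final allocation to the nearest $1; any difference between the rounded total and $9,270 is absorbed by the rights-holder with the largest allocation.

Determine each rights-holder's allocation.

Profit-interest units total 51; ownership shares total 17,317.
Blended shares (45% profit-interest units + 55% ownership shares): Okafor 0.0885; Nwosu 0.1618; Bergstrom 0.2022; Kowalski 0.1214; Ferraro 0.3108; Lindqvist 0.1153.
Unrounded shares: Okafor 820.74; Nwosu 1,500.02; Bergstrom 1,874.11; Kowalski 1,125.21; Ferraro 2,881.40; Lindqvist 1,068.53.
Rounded to nearest $1: Okafor $821; Nwosu $1,500; Bergstrom $1,874; Kowalski $1,125; Ferraro $2,881; Lindqvist $1,069. Sum = $9,270.
Rounded total matches; no reconciliation needed.

Okafor: $821; Nwosu: $1,500; Bergstrom: $1,874; Kowalski: $1,125; Ferraro: $2,881; Lindqvist: $1,069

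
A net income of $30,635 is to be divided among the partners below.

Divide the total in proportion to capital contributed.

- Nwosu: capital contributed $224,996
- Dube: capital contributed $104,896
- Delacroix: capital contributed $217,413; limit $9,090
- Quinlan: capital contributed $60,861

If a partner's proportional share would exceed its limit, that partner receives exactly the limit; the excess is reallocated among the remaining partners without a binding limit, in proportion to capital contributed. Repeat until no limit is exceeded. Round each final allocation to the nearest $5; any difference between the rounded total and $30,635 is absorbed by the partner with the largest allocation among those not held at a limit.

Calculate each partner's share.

Nwosu: $12,405 | Dube: $5,785 | Delacroix: $9,090 | Quinlan: $3,355

Combined capital contributed = 608,166.
Unconstrained shares: Nwosu 11,333.67; Dube 5,283.90; Delacroix 10,951.69; Quinlan 3,065.74.
Held at cap: Delacroix ($9,090); remaining pool $21,545 reallocated over remaining capital contributed 390,753.
Redistributed shares: Nwosu 12,405.63 → $12,405; Dube 5,783.66 → $5,785; Quinlan 3,355.70 → $3,355.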